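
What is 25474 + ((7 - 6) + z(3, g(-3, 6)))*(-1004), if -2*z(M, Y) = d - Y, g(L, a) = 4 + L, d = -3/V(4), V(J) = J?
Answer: 47183/2 ≈ 23592.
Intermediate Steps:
d = -3/4 ≈ -0.75000
z(M, Y) = 3/8 + Y/2 (z(M, Y) = -(-3/4 - Y)/2 = 3/8 + Y/2)
25474 + ((7 - 6) + z(3, g(-3, 6)))*(-1004) = 25474 + ((7 - 6) + (3/8 + (4 - 3)/2))*(-1004) = 25474 + (1 + (3/8 + (1/2)*1))*(-1004) = 25474 + (1 + (3/8 + 1/2))*(-1004) = 25474 + (1 + 7/8)*(-1004) = 25474 + (15/8)*(-1004) = 25474 - 3765/2 = 47183/2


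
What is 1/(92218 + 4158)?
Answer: 1/96376 ≈ 1.0376e-5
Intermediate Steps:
1/(92218 + 4158) = 1/96376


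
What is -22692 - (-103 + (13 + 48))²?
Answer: -24456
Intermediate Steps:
-22692 - (-103 + (13 + 48))² = -22692 - (-103 + 61)² = -22692 - 1*(-42)² = -22692 - 1*1764 = -22692 - 1764 = -24456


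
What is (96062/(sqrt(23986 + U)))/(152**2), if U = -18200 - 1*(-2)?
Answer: 48031*sqrt(1447)/33431488 ≈ 0.054651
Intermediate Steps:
U = -18198 (U = -18200 + 2 = -18198)
(96062/(sqrt(23986 + U)))/(152**2) = (96062/(sqrt(23986 - 18198)))/(152**2) = (96062/(sqrt(5788)))/23104 = (96062/((2*sqrt(1447))))*(1/23104) = (96062*(sqrt(1447)/2894))*(1/23104) = (48031*sqrt(1447)/1447)*(1/23104) = 48031*sqrt(1447)/33431488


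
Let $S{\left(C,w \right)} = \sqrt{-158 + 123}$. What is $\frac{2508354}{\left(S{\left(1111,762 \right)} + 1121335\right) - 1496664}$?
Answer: $- \frac{156909666411}{23478643046} - \frac{418059 i \sqrt{35}}{23478643046} \approx -6.6831 - 0.00010534 i$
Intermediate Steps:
$S{\left(C,w \right)} = i \sqrt{35}$ ($S{\left(C,w \right)} = \sqrt{-35} = i \sqrt{35}$)
$\frac{2508354}{\left(S{\left(1111,762 \right)} + 1121335\right) - 1496664} = \frac{2508354}{\left(i \sqrt{35} + 1121335\right) - 1496664} = \frac{2508354}{\left(1121335 + i \sqrt{35}\right) - 1496664} = \frac{2508354}{-375329 + i \sqrt{35}}$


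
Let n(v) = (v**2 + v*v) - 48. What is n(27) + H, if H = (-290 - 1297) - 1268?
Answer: -1445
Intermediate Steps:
H = -2855 (H = -1587 - 1268 = -2855)
n(v) = -48 + 2*v**2 (n(v) = (v**2 + v**2) - 48 = 2*v**2 - 48 = -48 + 2*v**2)
n(27) + H = (-48 + 2*27**2) - 2855 = (-48 + 2*729) - 2855 = (-48 + 1458) - 2855 = 1410 - 2855 = -1445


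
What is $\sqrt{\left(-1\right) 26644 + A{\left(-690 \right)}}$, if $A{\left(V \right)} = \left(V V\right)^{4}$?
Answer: $2 \sqrt{12844959360716024993339} \approx 2.2667 \cdot 10^{11}$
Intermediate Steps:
$A{\left(V \right)} = V^{8}$ ($A{\left(V \right)} = \left(V^{2}\right)^{4} = V^{8}$)
$\sqrt{\left(-1\right) 26644 + A{\left(-690 \right)}} = \sqrt{\left(-1\right) 26644 + \left(-690\right)^{8}} = \sqrt{-26644 + 51379837442864100000000} = \sqrt{51379837442864099973356} = 2 \sqrt{12844959360716024993339}$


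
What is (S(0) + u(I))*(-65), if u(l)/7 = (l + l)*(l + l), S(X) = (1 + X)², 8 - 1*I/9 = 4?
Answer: -2358785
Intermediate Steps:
I = 36 (I = 72 - 9*4 = 72 - 36 = 36)
u(l) = 28*l² (u(l) = 7*((l + l)*(l + l)) = 7*((2*l)*(2*l)) = 7*(4*l²) = 28*l²)
(S(0) + u(I))*(-65) = ((1 + 0)² + 28*36²)*(-65) = (1² + 28*1296)*(-65) = (1 + 36288)*(-65) = 36289*(-65) = -2358785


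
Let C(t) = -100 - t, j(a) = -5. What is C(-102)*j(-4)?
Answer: -10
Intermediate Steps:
C(-102)*j(-4) = (-100 - 1*(-102))*(-5) = (-100 + 102)*(-5) = 2*(-5) = -10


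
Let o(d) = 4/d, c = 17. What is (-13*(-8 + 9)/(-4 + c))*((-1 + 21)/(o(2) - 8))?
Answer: 10/3 ≈ 3.3333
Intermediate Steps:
(-13*(-8 + 9)/(-4 + c))*((-1 + 21)/(o(2) - 8)) = (-13*(-8 + 9)/(-4 + 17))*((-1 + 21)/(4/2 - 8)) = (-13/13)*(20/(4*(1/2) - 8)) = (-13/13)*(20/(2 - 8)) = (-13*1/13)*(20/(-6)) = -20*(-1)/6 = -1*(-10/3) = 10/3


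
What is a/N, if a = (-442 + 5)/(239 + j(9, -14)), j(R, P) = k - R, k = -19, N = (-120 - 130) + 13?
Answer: 437/50007 ≈ 0.0087388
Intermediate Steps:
N = -237 (N = -250 + 13 = -237)
j(R, P) = -19 - R
a = -437/211 (a = (-442 + 5)/(239 + (-19 - 1*9)) = -437/(239 + (-19 - 9)) = -437/(239 - 28) = -437/211 ≈ -2.0711)
a/N = -437/211/(-237) = -437/211*(-1/237) = 437/50007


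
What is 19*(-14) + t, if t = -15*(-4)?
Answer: -206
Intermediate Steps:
t = 60
19*(-14) + t = 19*(-14) + 60 = -266 + 60 = -206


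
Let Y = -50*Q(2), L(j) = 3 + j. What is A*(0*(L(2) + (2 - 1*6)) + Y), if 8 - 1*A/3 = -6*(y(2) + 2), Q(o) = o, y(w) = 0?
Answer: -6000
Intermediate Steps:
A = 60 (A = 24 - (-18)*(0 + 2) = 24 - (-18)*2 = 24 - 3*(-12) = 24 + 36 = 60)
Y = -100 (Y = -50*2 = -100)
A*(0*(L(2) + (2 - 1*6)) + Y) = 60*(0*((3 + 2) + (2 - 1*6)) - 100) = 60*(0*(5 + (2 - 6)) - 100) = 60*(0*(5 - 4) - 100) = 60*(0*1 - 100) = 60*(0 - 100) = 60*(-100) = -6000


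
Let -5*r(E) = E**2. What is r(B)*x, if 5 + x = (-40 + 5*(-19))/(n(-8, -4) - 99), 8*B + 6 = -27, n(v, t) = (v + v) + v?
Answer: 1089/82 ≈ 13.280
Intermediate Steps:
n(v, t) = 3*v (n(v, t) = 2*v + v = 3*v)
B = -33/8 (B = -3/4 + (1/8)*(-27) = -3/4 - 27/8 = -33/8 ≈ -4.1250)
x = -160/41 (x = -5 + (-40 + 5*(-19))/(3*(-8) - 99) = -5 + (-40 - 95)/(-24 - 99) = -5 - 135/(-123) = -5 - 135*(-1/123) = -5 + 45/41 = -160/41 ≈ -3.9024)
r(E) = -E**2/5
r(B)*x = -(-33/8)**2/5*(-160/41) = -1/5*1089/64*(-160/41) = -1089/320*(-160/41) = 1089/82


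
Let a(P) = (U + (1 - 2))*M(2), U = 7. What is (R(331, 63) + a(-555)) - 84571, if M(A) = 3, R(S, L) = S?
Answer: -84222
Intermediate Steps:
a(P) = 18 (a(P) = (7 + (1 - 2))*3 = (7 - 1)*3 = 6*3 = 18)
(R(331, 63) + a(-555)) - 84571 = (331 + 18) - 84571 = 349 - 84571 = -84222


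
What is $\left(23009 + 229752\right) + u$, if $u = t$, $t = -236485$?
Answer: $16276$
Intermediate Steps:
$u = -236485$
$\left(23009 + 229752\right) + u = \left(23009 + 229752\right) - 236485 = 252761 - 236485 = 16276$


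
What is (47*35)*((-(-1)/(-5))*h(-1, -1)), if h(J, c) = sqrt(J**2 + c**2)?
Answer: -329*sqrt(2) ≈ -465.28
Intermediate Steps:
(47*35)*((-(-1)/(-5))*h(-1, -1)) = (47*35)*((-(-1)/(-5))*sqrt((-1)**2 + (-1)**2)) = 1645*((-(-1)*(-1)/5)*sqrt(1 + 1)) = 1645*((-1*1/5)*sqrt(2)) = 1645*(-sqrt(2)/5) = -329*sqrt(2)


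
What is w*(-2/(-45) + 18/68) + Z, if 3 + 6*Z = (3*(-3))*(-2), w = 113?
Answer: 28637/765 ≈ 37.434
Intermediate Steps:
Z = 5/2 (Z = -1/2 + ((3*(-3))*(-2))/6 = -1/2 + (-9*(-2))/6 = -1/2 + (1/6)*18 = -1/2 + 3 = 5/2 ≈ 2.5000)
w*(-2/(-45) + 18/68) + Z = 113*(-2/(-45) + 18/68) + 5/2 = 113*(-2*(-1/45) + 18*(1/68)) + 5/2 = 113*(2/45 + 9/34) + 5/2 = 113*(473/1530) + 5/2 = 53449/1530 + 5/2 = 28637/765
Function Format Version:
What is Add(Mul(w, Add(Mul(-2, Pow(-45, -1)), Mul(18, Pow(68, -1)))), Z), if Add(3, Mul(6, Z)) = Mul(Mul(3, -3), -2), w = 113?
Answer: Rational(28637, 765) ≈ 37.434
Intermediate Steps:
Z = Rational(5, 2) (Z = Add(Rational(-1, 2), Mul(Rational(1, 6), Mul(Mul(3, -3), -2))) = Add(Rational(-1, 2), Mul(Rational(1, 6), Mul(-9, -2))) = Add(Rational(-1, 2), Mul(Rational(1, 6), 18)) = Add(Rational(-1, 2), 3) = Rational(5, 2) ≈ 2.5000)
Add(Mul(w, Add(Mul(-2, Pow(-45, -1)), Mul(18, Pow(68, -1)))), Z) = Add(Mul(113, Add(Mul(-2, Pow(-45, -1)), Mul(18, Pow(68, -1)))), Rational(5, 2)) = Add(Mul(113, Add(Mul(-2, Rational(-1, 45)), Mul(18, Rational(1, 68)))), Rational(5, 2)) = Add(Mul(113, Add(Rational(2, 45), Rational(9, 34))), Rational(5, 2)) = Add(Mul(113, Rational(473, 1530)), Rational(5, 2)) = Add(Rational(53449, 1530), Rational(5, 2)) = Rational(28637, 765)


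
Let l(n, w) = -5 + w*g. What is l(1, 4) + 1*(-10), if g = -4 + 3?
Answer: -19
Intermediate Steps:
g = -1
l(n, w) = -5 - w (l(n, w) = -5 + w*(-1) = -5 - w)
l(1, 4) + 1*(-10) = (-5 - 1*4) + 1*(-10) = (-5 - 4) - 10 = -9 - 10 = -19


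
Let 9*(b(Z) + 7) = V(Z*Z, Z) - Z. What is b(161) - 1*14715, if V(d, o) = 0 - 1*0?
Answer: -132659/9 ≈ -14740.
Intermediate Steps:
V(d, o) = 0 (V(d, o) = 0 + 0 = 0)
b(Z) = -7 - Z/9 (b(Z) = -7 + (0 - Z)/9 = -7 + (-Z)/9 = -7 - Z/9)
b(161) - 1*14715 = (-7 - 1/9*161) - 1*14715 = (-7 - 161/9) - 14715 = -224/9 - 14715 = -132659/9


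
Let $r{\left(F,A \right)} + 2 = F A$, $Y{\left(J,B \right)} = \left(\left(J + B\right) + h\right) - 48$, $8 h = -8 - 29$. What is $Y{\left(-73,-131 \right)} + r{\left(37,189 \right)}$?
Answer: $\frac{53875}{8} \approx 6734.4$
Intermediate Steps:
$h = - \frac{37}{8}$ ($h = \frac{-8 - 29}{8} = \frac{1}{8} \left(-37\right) = - \frac{37}{8} \approx -4.625$)
$Y{\left(J,B \right)} = - \frac{421}{8} + B + J$ ($Y{\left(J,B \right)} = \left(\left(J + B\right) - \frac{37}{8}\right) - 48 = \left(\left(B + J\right) - \frac{37}{8}\right) - 48 = \left(- \frac{37}{8} + B + J\right) - 48 = - \frac{421}{8} + B + J$)
$r{\left(F,A \right)} = -2 + A F$ ($r{\left(F,A \right)} = -2 + F A = -2 + A F$)
$Y{\left(-73,-131 \right)} + r{\left(37,189 \right)} = \left(- \frac{421}{8} - 131 - 73\right) + \left(-2 + 189 \cdot 37\right) = - \frac{2053}{8} + \left(-2 + 6993\right) = - \frac{2053}{8} + 6991 = \frac{53875}{8}$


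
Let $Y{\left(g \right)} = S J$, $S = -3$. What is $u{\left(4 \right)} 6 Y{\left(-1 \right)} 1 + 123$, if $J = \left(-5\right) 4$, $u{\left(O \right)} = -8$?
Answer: $-2757$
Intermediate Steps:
$J = -20$
$Y{\left(g \right)} = 60$ ($Y{\left(g \right)} = \left(-3\right) \left(-20\right) = 60$)
$u{\left(4 \right)} 6 Y{\left(-1 \right)} 1 + 123 = - 8 \cdot 6 \cdot 60 \cdot 1 + 123 = - 8 \cdot 360 \cdot 1 + 123 = \left(-8\right) 360 + 123 = -2880 + 123 = -2757$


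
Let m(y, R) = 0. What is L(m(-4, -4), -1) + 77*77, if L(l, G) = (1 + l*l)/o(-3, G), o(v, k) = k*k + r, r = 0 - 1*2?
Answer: 5928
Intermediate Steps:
r = -2 (r = 0 - 2 = -2)
o(v, k) = -2 + k² (o(v, k) = k*k - 2 = k² - 2 = -2 + k²)
L(l, G) = (1 + l²)/(-2 + G²) (L(l, G) = (1 + l*l)/(-2 + G²) = (1 + l²)/(-2 + G²))
L(m(-4, -4), -1) + 77*77 = (1 + 0²)/(-2 + (-1)²) + 77*77 = (1 + 0)/(-2 + 1) + 5929 = 1/(-1) + 5929 = -1*1 + 5929 = -1 + 5929 = 5928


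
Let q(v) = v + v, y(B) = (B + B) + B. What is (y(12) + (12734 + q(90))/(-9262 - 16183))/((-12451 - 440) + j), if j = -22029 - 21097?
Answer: -903106/1425352565 ≈ -0.00063360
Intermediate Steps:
y(B) = 3*B (y(B) = 2*B + B = 3*B)
q(v) = 2*v
j = -43126
(y(12) + (12734 + q(90))/(-9262 - 16183))/((-12451 - 440) + j) = (3*12 + (12734 + 2*90)/(-9262 - 16183))/((-12451 - 440) - 43126) = (36 + (12734 + 180)/(-25445))/(-12891 - 43126) = (36 + 12914*(-1/25445))/(-56017) = (36 - 12914/25445)*(-1/56017) = (903106/25445)*(-1/56017) = -903106/1425352565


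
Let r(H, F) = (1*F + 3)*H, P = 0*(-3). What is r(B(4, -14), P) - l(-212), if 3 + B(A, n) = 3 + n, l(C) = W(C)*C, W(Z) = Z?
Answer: -44986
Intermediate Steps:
l(C) = C**2 (l(C) = C*C = C**2)
B(A, n) = n (B(A, n) = -3 + (3 + n) = n)
P = 0
r(H, F) = H*(3 + F) (r(H, F) = (F + 3)*H = (3 + F)*H = H*(3 + F))
r(B(4, -14), P) - l(-212) = -14*(3 + 0) - 1*(-212)**2 = -14*3 - 1*44944 = -42 - 44944 = -44986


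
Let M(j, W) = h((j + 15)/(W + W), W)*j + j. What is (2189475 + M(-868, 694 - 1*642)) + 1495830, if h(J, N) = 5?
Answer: 3680097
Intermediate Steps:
M(j, W) = 6*j (M(j, W) = 5*j + j = 6*j)
(2189475 + M(-868, 694 - 1*642)) + 1495830 = (2189475 + 6*(-868)) + 1495830 = (2189475 - 5208) + 1495830 = 2184267 + 1495830 = 3680097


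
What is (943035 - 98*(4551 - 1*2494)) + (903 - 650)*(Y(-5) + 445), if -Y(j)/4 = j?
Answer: 859094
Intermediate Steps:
Y(j) = -4*j
(943035 - 98*(4551 - 1*2494)) + (903 - 650)*(Y(-5) + 445) = (943035 - 98*(4551 - 1*2494)) + (903 - 650)*(-4*(-5) + 445) = (943035 - 98*(4551 - 2494)) + 253*(20 + 445) = (943035 - 98*2057) + 253*465 = (943035 - 201586) + 117645 = 741449 + 117645 = 859094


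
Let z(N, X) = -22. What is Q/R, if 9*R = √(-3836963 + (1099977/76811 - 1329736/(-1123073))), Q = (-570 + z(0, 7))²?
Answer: -131424*I*√36419384765145572925577374/492547352417801 ≈ -1610.2*I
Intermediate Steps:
Q = 350464 (Q = (-570 - 22)² = (-592)² = 350464)
R = 4*I*√36419384765145572925577374/110911320261 (R = √(-3836963 + (1099977/76811 - 1329736/(-1123073)))/9 = √(-3836963 + (1099977*(1/76811) - 1329736*(-1/1123073)))/9 = √(-3836963 + (1099977/76811 + 1329736/1123073))/9 = √(-3836963 + 191070403031/12323480029)/9 = √(-47284545832108896/12323480029)/9 = (4*I*√36419384765145572925577374/12323480029)/9 = 4*I*√36419384765145572925577374/110911320261 ≈ 217.65*I)
Q/R = 350464/((4*I*√36419384765145572925577374/110911320261)) = 350464*(-3*I*√36419384765145572925577374/3940378819342408) = -131424*I*√36419384765145572925577374/492547352417801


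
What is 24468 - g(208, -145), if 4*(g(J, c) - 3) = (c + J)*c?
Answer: 106995/4 ≈ 26749.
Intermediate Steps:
g(J, c) = 3 + c*(J + c)/4 (g(J, c) = 3 + ((c + J)*c)/4 = 3 + ((J + c)*c)/4 = 3 + (c*(J + c))/4 = 3 + c*(J + c)/4)
24468 - g(208, -145) = 24468 - (3 + (¼)*(-145)² + (¼)*208*(-145)) = 24468 - (3 + (¼)*21025 - 7540) = 24468 - (3 + 21025/4 - 7540) = 24468 - 1*(-9123/4) = 24468 + 9123/4 = 106995/4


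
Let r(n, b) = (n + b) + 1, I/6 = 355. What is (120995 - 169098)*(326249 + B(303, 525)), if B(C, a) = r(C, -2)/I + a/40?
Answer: -133714531338839/8520 ≈ -1.5694e+10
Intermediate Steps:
I = 2130 (I = 6*355 = 2130)
r(n, b) = 1 + b + n (r(n, b) = (b + n) + 1 = 1 + b + n)
B(C, a) = -1/2130 + a/40 + C/2130 (B(C, a) = (1 - 2 + C)/2130 + a/40 = (-1 + C)*(1/2130) + a*(1/40) = (-1/2130 + C/2130) + a/40 = -1/2130 + a/40 + C/2130)
(120995 - 169098)*(326249 + B(303, 525)) = (120995 - 169098)*(326249 + (-1/2130 + (1/40)*525 + (1/2130)*303)) = -48103*(326249 + (-1/2130 + 105/8 + 101/710)) = -48103*(326249 + 113033/8520) = -48103*2779754513/8520 = -133714531338839/8520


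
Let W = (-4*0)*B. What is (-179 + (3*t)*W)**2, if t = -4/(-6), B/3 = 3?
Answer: 32041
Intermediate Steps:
B = 9 (B = 3*3 = 9)
t = 2/3 (t = -4*(-1/6) = 2/3 ≈ 0.66667)
W = 0 (W = -4*0*9 = 0*9 = 0)
(-179 + (3*t)*W)**2 = (-179 + (3*(2/3))*0)**2 = (-179 + 2*0)**2 = (-179 + 0)**2 = (-179)**2 = 32041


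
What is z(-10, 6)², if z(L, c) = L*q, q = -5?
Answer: 2500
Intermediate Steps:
z(L, c) = -5*L (z(L, c) = L*(-5) = -5*L)
z(-10, 6)² = (-5*(-10))² = 50² = 2500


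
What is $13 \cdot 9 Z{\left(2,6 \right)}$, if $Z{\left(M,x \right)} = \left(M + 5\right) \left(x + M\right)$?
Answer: $6552$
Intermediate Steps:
$Z{\left(M,x \right)} = \left(5 + M\right) \left(M + x\right)$
$13 \cdot 9 Z{\left(2,6 \right)} = 13 \cdot 9 \left(2^{2} + 5 \cdot 2 + 5 \cdot 6 + 2 \cdot 6\right) = 117 \left(4 + 10 + 30 + 12\right) = 117 \cdot 56 = 6552$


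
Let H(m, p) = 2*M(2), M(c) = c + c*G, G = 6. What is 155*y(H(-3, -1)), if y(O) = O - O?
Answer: 0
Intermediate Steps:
M(c) = 7*c (M(c) = c + c*6 = c + 6*c = 7*c)
H(m, p) = 28 (H(m, p) = 2*(7*2) = 2*14 = 28)
y(O) = 0
155*y(H(-3, -1)) = 155*0 = 0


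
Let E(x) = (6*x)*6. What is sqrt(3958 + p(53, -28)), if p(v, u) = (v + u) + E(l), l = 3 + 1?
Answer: sqrt(4127) ≈ 64.242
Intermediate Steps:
l = 4
E(x) = 36*x
p(v, u) = 144 + u + v (p(v, u) = (v + u) + 36*4 = (u + v) + 144 = 144 + u + v)
sqrt(3958 + p(53, -28)) = sqrt(3958 + (144 - 28 + 53)) = sqrt(3958 + 169) = sqrt(4127)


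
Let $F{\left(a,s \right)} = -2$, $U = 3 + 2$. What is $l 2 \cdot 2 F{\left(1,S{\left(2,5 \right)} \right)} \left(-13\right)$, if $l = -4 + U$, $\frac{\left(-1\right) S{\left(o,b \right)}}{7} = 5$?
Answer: $104$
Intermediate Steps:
$U = 5$
$S{\left(o,b \right)} = -35$ ($S{\left(o,b \right)} = \left(-7\right) 5 = -35$)
$l = 1$ ($l = -4 + 5 = 1$)
$l 2 \cdot 2 F{\left(1,S{\left(2,5 \right)} \right)} \left(-13\right) = 1 \cdot 2 \cdot 2 \left(-2\right) \left(-13\right) = 2 \cdot 2 \left(-2\right) \left(-13\right) = 4 \left(-2\right) \left(-13\right) = \left(-8\right) \left(-13\right) = 104$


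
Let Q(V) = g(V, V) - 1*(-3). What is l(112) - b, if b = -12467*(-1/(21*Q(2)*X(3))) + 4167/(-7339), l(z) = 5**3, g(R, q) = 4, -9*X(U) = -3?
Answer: -6619965/51373 ≈ -128.86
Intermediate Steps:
X(U) = 1/3 (X(U) = -1/9*(-3) = 1/3)
l(z) = 125
Q(V) = 7 (Q(V) = 4 - 1*(-3) = 4 + 3 = 7)
b = 13041590/51373 (b = -12467/((7*(-21))*(1/3)) + 4167/(-7339) = -12467/((-147*1/3)) + 4167*(-1/7339) = -12467/(-49) - 4167/7339 = -12467*(-1/49) - 4167/7339 = 1781/7 - 4167/7339 = 13041590/51373 ≈ 253.86)
l(112) - b = 125 - 1*13041590/51373 = 125 - 13041590/51373 = -6619965/51373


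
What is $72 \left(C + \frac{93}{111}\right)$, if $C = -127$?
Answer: $- \frac{336096}{37} \approx -9083.7$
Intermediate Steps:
$72 \left(C + \frac{93}{111}\right) = 72 \left(-127 + \frac{93}{111}\right) = 72 \left(-127 + 93 \cdot \frac{1}{111}\right) = 72 \left(-127 + \frac{31}{37}\right) = 72 \left(- \frac{4668}{37}\right) = - \frac{336096}{37}$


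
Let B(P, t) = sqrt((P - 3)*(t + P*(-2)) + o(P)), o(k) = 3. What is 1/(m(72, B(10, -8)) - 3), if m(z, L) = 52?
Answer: 1/49 ≈ 0.020408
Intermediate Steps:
B(P, t) = sqrt(3 + (-3 + P)*(t - 2*P)) (B(P, t) = sqrt((P - 3)*(t + P*(-2)) + 3) = sqrt((-3 + P)*(t - 2*P) + 3) = sqrt(3 + (-3 + P)*(t - 2*P)))
1/(m(72, B(10, -8)) - 3) = 1/(52 - 3) = 1/49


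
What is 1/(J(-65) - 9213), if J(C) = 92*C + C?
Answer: -1/15258 ≈ -6.5539e-5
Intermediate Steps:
J(C) = 93*C
1/(J(-65) - 9213) = 1/(93*(-65) - 9213) = 1/(-6045 - 9213) = 1/(-15258) = -1/15258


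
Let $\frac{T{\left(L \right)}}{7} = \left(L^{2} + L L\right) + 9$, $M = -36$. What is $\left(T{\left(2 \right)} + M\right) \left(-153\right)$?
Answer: $-12699$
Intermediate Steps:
$T{\left(L \right)} = 63 + 14 L^{2}$ ($T{\left(L \right)} = 7 \left(\left(L^{2} + L L\right) + 9\right) = 7 \left(\left(L^{2} + L^{2}\right) + 9\right) = 7 \left(2 L^{2} + 9\right) = 7 \left(9 + 2 L^{2}\right) = 63 + 14 L^{2}$)
$\left(T{\left(2 \right)} + M\right) \left(-153\right) = \left(\left(63 + 14 \cdot 2^{2}\right) - 36\right) \left(-153\right) = \left(\left(63 + 14 \cdot 4\right) - 36\right) \left(-153\right) = \left(\left(63 + 56\right) - 36\right) \left(-153\right) = \left(119 - 36\right) \left(-153\right) = 83 \left(-153\right) = -12699$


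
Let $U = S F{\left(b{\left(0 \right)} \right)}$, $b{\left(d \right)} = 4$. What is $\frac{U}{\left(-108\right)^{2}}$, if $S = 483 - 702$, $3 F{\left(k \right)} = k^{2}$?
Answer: $- \frac{73}{729} \approx -0.10014$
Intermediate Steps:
$F{\left(k \right)} = \frac{k^{2}}{3}$
$S = -219$ ($S = 483 - 702 = -219$)
$U = -1168$ ($U = - 219 \frac{4^{2}}{3} = - 219 \cdot \frac{1}{3} \cdot 16 = \left(-219\right) \frac{16}{3} = -1168$)
$\frac{U}{\left(-108\right)^{2}} = - \frac{1168}{\left(-108\right)^{2}} = - \frac{1168}{11664} = \left(-1168\right) \frac{1}{11664} = - \frac{73}{729}$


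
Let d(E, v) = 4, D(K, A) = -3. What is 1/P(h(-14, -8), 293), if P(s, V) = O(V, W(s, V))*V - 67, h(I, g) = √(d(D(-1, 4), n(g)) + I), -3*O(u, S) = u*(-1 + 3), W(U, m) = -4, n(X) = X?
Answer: -3/171899 ≈ -1.7452e-5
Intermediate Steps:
O(u, S) = -2*u/3 (O(u, S) = -u*(-1 + 3)/3 = -u*2/3 = -2*u/3)
h(I, g) = √(4 + I)
P(s, V) = -67 - 2*V²/3 (P(s, V) = (-2*V/3)*V - 67 = -2*V²/3 - 67 = -67 - 2*V²/3)
1/P(h(-14, -8), 293) = 1/(-67 - ⅔*293²) = 1/(-67 - ⅔*85849) = 1/(-67 - 171698/3) = 1/(-171899/3) = -3/171899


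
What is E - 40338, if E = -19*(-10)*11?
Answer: -38248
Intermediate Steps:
E = 2090 (E = 190*11 = 2090)
E - 40338 = 2090 - 40338 = -38248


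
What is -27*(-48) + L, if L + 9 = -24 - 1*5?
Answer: 1258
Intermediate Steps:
L = -38 (L = -9 + (-24 - 1*5) = -9 + (-24 - 5) = -9 - 29 = -38)
-27*(-48) + L = -27*(-48) - 38 = 1296 - 38 = 1258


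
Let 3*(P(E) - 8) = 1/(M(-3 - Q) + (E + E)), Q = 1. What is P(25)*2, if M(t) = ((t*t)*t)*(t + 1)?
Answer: 5809/363 ≈ 16.003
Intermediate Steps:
M(t) = t³*(1 + t) (M(t) = (t²*t)*(1 + t) = t³*(1 + t))
P(E) = 8 + 1/(3*(192 + 2*E)) (P(E) = 8 + 1/(3*((-3 - 1*1)³*(1 + (-3 - 1*1)) + (E + E))) = 8 + 1/(3*((-3 - 1)³*(1 + (-3 - 1)) + 2*E)) = 8 + 1/(3*((-4)³*(1 - 4) + 2*E)) = 8 + 1/(3*(-64*(-3) + 2*E)) = 8 + 1/(3*(192 + 2*E)))
P(25)*2 = ((4609 + 48*25)/(6*(96 + 25)))*2 = ((⅙)*(4609 + 1200)/121)*2 = ((⅙)*(1/121)*5809)*2 = (5809/726)*2 = 5809/363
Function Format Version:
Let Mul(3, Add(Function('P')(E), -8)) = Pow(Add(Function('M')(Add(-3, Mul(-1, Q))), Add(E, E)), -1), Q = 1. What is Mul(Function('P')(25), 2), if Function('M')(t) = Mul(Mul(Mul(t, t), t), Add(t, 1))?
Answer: Rational(5809, 363) ≈ 16.003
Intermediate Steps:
Function('M')(t) = Mul(Pow(t, 3), Add(1, t)) (Function('M')(t) = Mul(Mul(Pow(t, 2), t), Add(1, t)) = Mul(Pow(t, 3), Add(1, t)))
Function('P')(E) = Add(8, Mul(Rational(1, 3), Pow(Add(192, Mul(2, E)), -1))) (Function('P')(E) = Add(8, Mul(Rational(1, 3), Pow(Add(Mul(Pow(Add(-3, Mul(-1, 1)), 3), Add(1, Add(-3, Mul(-1, 1)))), Add(E, E)), -1))) = Add(8, Mul(Rational(1, 3), Pow(Add(Mul(Pow(Add(-3, -1), 3), Add(1, Add(-3, -1))), Mul(2, E)), -1))) = Add(8, Mul(Rational(1, 3), Pow(Add(Mul(Pow(-4, 3), Add(1, -4)), Mul(2, E)), -1))) = Add(8, Mul(Rational(1, 3), Pow(Add(Mul(-64, -3), Mul(2, E)), -1))) = Add(8, Mul(Rational(1, 3), Pow(Add(192, Mul(2, E)), -1))))
Mul(Function('P')(25), 2) = Mul(Mul(Rational(1, 6), Pow(Add(96, 25), -1), Add(4609, Mul(48, 25))), 2) = Mul(Mul(Rational(1, 6), Pow(121, -1), Add(4609, 1200)), 2) = Mul(Mul(Rational(1, 6), Rational(1, 121), 5809), 2) = Mul(Rational(5809, 726), 2) = Rational(5809, 363)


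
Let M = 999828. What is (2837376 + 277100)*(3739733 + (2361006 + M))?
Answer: 22114545507892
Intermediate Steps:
(2837376 + 277100)*(3739733 + (2361006 + M)) = (2837376 + 277100)*(3739733 + (2361006 + 999828)) = 3114476*(3739733 + 3360834) = 3114476*7100567 = 22114545507892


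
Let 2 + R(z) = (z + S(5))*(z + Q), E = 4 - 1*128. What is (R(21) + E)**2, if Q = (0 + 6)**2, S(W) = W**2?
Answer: 6230016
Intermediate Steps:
Q = 36 (Q = 6**2 = 36)
E = -124 (E = 4 - 128 = -124)
R(z) = -2 + (25 + z)*(36 + z) (R(z) = -2 + (z + 5**2)*(z + 36) = -2 + (z + 25)*(36 + z) = -2 + (25 + z)*(36 + z))
(R(21) + E)**2 = ((898 + 21**2 + 61*21) - 124)**2 = ((898 + 441 + 1281) - 124)**2 = (2620 - 124)**2 = 2496**2 = 6230016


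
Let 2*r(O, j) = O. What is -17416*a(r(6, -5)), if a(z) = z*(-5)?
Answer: 261240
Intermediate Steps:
r(O, j) = O/2
a(z) = -5*z
-17416*a(r(6, -5)) = -(-87080)*(½)*6 = -(-87080)*3 = -17416*(-15) = 261240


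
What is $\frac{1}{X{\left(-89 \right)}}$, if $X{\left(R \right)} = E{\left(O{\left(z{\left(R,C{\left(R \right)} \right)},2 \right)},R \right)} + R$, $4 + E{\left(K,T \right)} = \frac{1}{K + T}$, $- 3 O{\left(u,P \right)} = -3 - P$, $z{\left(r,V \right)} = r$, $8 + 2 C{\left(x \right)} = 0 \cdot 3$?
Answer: $- \frac{262}{24369} \approx -0.010751$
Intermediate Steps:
$C{\left(x \right)} = -4$ ($C{\left(x \right)} = -4 + \frac{0 \cdot 3}{2} = -4 + \frac{1}{2} \cdot 0 = -4 + 0 = -4$)
$O{\left(u,P \right)} = 1 + \frac{P}{3}$ ($O{\left(u,P \right)} = - \frac{-3 - P}{3} = 1 + \frac{P}{3}$)
$E{\left(K,T \right)} = -4 + \frac{1}{K + T}$
$X{\left(R \right)} = R + \frac{- \frac{17}{3} - 4 R}{\frac{5}{3} + R}$ ($X{\left(R \right)} = \frac{1 - 4 \left(1 + \frac{1}{3} \cdot 2\right) - 4 R}{\left(1 + \frac{1}{3} \cdot 2\right) + R} + R = \frac{1 - 4 \left(1 + \frac{2}{3}\right) - 4 R}{\left(1 + \frac{2}{3}\right) + R} + R = \frac{1 - \frac{20}{3} - 4 R}{\frac{5}{3} + R} + R = \frac{- \frac{17}{3} - 4 R}{\frac{5}{3} + R} + R = R + \frac{- \frac{17}{3} - 4 R}{\frac{5}{3} + R}$)
$\frac{1}{X{\left(-89 \right)}} = \frac{1}{\frac{1}{5 + 3 \left(-89\right)} \left(-17 - -623 + 3 \left(-89\right)^{2}\right)} = \frac{1}{\frac{1}{5 - 267} \left(-17 + 623 + 3 \cdot 7921\right)} = \frac{1}{\frac{1}{-262} \left(-17 + 623 + 23763\right)} = \frac{1}{\left(- \frac{1}{262}\right) 24369} = \frac{1}{- \frac{24369}{262}} = - \frac{262}{24369}$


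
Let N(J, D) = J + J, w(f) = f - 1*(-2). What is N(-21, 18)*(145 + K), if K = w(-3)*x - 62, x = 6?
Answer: -3234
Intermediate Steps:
w(f) = 2 + f (w(f) = f + 2 = 2 + f)
N(J, D) = 2*J
K = -68 (K = (2 - 3)*6 - 62 = -1*6 - 62 = -6 - 62 = -68)
N(-21, 18)*(145 + K) = (2*(-21))*(145 - 68) = -42*77 = -3234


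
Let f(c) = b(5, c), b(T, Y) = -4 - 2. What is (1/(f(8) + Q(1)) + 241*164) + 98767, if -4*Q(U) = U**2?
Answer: 3457271/25 ≈ 1.3829e+5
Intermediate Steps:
b(T, Y) = -6
Q(U) = -U**2/4
f(c) = -6
(1/(f(8) + Q(1)) + 241*164) + 98767 = (1/(-6 - 1/4*1**2) + 241*164) + 98767 = (1/(-6 - 1/4*1) + 39524) + 98767 = (1/(-6 - 1/4) + 39524) + 98767 = (1/(-25/4) + 39524) + 98767 = (-4/25 + 39524) + 98767 = 988096/25 + 98767 = 3457271/25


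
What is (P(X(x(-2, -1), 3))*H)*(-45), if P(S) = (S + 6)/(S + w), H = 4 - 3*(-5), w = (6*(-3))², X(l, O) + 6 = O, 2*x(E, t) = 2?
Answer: -855/107 ≈ -7.9907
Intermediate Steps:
x(E, t) = 1 (x(E, t) = (½)*2 = 1)
X(l, O) = -6 + O
w = 324 (w = (-18)² = 324)
H = 19 (H = 4 + 15 = 19)
P(S) = (6 + S)/(324 + S) (P(S) = (S + 6)/(S + 324) = (6 + S)/(324 + S))
(P(X(x(-2, -1), 3))*H)*(-45) = (((6 + (-6 + 3))/(324 + (-6 + 3)))*19)*(-45) = (((6 - 3)/(324 - 3))*19)*(-45) = ((3/321)*19)*(-45) = (((1/321)*3)*19)*(-45) = ((1/107)*19)*(-45) = (19/107)*(-45) = -855/107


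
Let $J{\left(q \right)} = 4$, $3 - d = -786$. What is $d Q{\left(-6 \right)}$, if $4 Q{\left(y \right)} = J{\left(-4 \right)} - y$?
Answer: $\frac{3945}{2} \approx 1972.5$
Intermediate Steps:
$d = 789$ ($d = 3 - -786 = 3 + 786 = 789$)
$Q{\left(y \right)} = 1 - \frac{y}{4}$ ($Q{\left(y \right)} = \frac{4 - y}{4} = 1 - \frac{y}{4}$)
$d Q{\left(-6 \right)} = 789 \left(1 - - \frac{3}{2}\right) = 789 \left(1 + \frac{3}{2}\right) = 789 \cdot \frac{5}{2} = \frac{3945}{2}$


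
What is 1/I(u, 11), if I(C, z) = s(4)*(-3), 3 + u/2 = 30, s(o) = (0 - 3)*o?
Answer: 1/36 ≈ 0.027778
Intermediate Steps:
s(o) = -3*o
u = 54 (u = -6 + 2*30 = -6 + 60 = 54)
I(C, z) = 36 (I(C, z) = -3*4*(-3) = -12*(-3) = 36)
1/I(u, 11) = 1/36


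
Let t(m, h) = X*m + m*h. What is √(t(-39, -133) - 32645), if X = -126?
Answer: 4*I*√1409 ≈ 150.15*I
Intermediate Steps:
t(m, h) = -126*m + h*m (t(m, h) = -126*m + m*h = -126*m + h*m)
√(t(-39, -133) - 32645) = √(-39*(-126 - 133) - 32645) = √(-39*(-259) - 32645) = √(10101 - 32645) = √(-22544) = 4*I*√1409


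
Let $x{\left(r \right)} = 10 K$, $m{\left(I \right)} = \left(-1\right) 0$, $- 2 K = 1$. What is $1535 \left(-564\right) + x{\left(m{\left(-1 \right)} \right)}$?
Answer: $-865745$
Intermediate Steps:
$K = - \frac{1}{2}$ ($K = \left(- \frac{1}{2}\right) 1 = - \frac{1}{2} \approx -0.5$)
$m{\left(I \right)} = 0$
$x{\left(r \right)} = -5$ ($x{\left(r \right)} = 10 \left(- \frac{1}{2}\right) = -5$)
$1535 \left(-564\right) + x{\left(m{\left(-1 \right)} \right)} = 1535 \left(-564\right) - 5 = -865740 - 5 = -865745$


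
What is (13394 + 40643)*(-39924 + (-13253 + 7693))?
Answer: -2457818908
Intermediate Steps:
(13394 + 40643)*(-39924 + (-13253 + 7693)) = 54037*(-39924 - 5560) = 54037*(-45484) = -2457818908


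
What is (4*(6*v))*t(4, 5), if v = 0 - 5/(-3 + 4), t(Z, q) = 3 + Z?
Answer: -840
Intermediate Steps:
v = -5 (v = 0 - 5/1 = 0 + 1*(-5) = 0 - 5 = -5)
(4*(6*v))*t(4, 5) = (4*(6*(-5)))*(3 + 4) = (4*(-30))*7 = -120*7 = -840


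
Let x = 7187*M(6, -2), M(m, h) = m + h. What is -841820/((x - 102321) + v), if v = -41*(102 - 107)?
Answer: 210455/18342 ≈ 11.474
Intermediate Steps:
M(m, h) = h + m
v = 205 (v = -41*(-5) = 205)
x = 28748 (x = 7187*(-2 + 6) = 7187*4 = 28748)
-841820/((x - 102321) + v) = -841820/((28748 - 102321) + 205) = -841820/(-73573 + 205) = -841820/(-73368) = -841820*(-1/73368) = 210455/18342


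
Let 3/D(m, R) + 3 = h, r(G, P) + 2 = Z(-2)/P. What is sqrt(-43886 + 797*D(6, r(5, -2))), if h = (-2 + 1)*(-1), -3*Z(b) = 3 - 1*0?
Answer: I*sqrt(180326)/2 ≈ 212.32*I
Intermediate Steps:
Z(b) = -1 (Z(b) = -(3 - 1*0)/3 = -(3 + 0)/3 = -1/3*3 = -1)
h = 1 (h = -1*(-1) = 1)
r(G, P) = -2 - 1/P
D(m, R) = -3/2 (D(m, R) = 3/(-3 + 1) = 3/(-2) = 3*(-1/2) = -3/2)
sqrt(-43886 + 797*D(6, r(5, -2))) = sqrt(-43886 + 797*(-3/2)) = sqrt(-43886 - 2391/2) = sqrt(-90163/2) = I*sqrt(180326)/2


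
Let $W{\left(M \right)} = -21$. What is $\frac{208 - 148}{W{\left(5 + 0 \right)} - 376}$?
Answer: $- \frac{60}{397} \approx -0.15113$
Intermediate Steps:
$\frac{208 - 148}{W{\left(5 + 0 \right)} - 376} = \frac{208 - 148}{-21 - 376} = \frac{60}{-397} = 60 \left(- \frac{1}{397}\right) = - \frac{60}{397}$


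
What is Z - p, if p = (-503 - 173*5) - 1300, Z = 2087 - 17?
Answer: 4738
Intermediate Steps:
Z = 2070
p = -2668 (p = (-503 - 865) - 1300 = -1368 - 1300 = -2668)
Z - p = 2070 - 1*(-2668) = 2070 + 2668 = 4738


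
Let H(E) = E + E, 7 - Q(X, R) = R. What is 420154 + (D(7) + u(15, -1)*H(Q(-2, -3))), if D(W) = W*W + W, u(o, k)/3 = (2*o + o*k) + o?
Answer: 422010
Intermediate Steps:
Q(X, R) = 7 - R
u(o, k) = 9*o + 3*k*o (u(o, k) = 3*((2*o + o*k) + o) = 3*((2*o + k*o) + o) = 3*(3*o + k*o) = 9*o + 3*k*o)
D(W) = W + W² (D(W) = W² + W = W + W²)
H(E) = 2*E
420154 + (D(7) + u(15, -1)*H(Q(-2, -3))) = 420154 + (7*(1 + 7) + (3*15*(3 - 1))*(2*(7 - 1*(-3)))) = 420154 + (7*8 + (3*15*2)*(2*(7 + 3))) = 420154 + (56 + 90*(2*10)) = 420154 + (56 + 90*20) = 420154 + (56 + 1800) = 420154 + 1856 = 422010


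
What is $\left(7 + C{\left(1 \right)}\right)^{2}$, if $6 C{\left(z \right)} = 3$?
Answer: $\frac{225}{4} \approx 56.25$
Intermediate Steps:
$C{\left(z \right)} = \frac{1}{2}$ ($C{\left(z \right)} = \frac{1}{6} \cdot 3 = \frac{1}{2}$)
$\left(7 + C{\left(1 \right)}\right)^{2} = \left(7 + \frac{1}{2}\right)^{2} = \left(\frac{15}{2}\right)^{2} = \frac{225}{4}$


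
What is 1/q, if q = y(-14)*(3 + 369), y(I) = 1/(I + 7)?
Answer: -7/372 ≈ -0.018817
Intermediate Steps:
y(I) = 1/(7 + I)
q = -372/7 (q = (3 + 369)/(7 - 14) = 372/(-7) = -⅐*372 = -372/7 ≈ -53.143)
1/q = 1/(-372/7) = -7/372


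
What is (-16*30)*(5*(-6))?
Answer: 14400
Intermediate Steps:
(-16*30)*(5*(-6)) = -480*(-30) = 14400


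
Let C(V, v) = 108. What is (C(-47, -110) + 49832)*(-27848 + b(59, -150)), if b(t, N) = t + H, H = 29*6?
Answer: -1379093100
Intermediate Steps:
H = 174
b(t, N) = 174 + t (b(t, N) = t + 174 = 174 + t)
(C(-47, -110) + 49832)*(-27848 + b(59, -150)) = (108 + 49832)*(-27848 + (174 + 59)) = 49940*(-27848 + 233) = 49940*(-27615) = -1379093100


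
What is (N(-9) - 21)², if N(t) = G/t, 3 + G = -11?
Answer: 30625/81 ≈ 378.09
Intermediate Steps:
G = -14 (G = -3 - 11 = -14)
N(t) = -14/t
(N(-9) - 21)² = (-14/(-9) - 21)² = (-14*(-⅑) - 21)² = (14/9 - 21)² = (-175/9)² = 30625/81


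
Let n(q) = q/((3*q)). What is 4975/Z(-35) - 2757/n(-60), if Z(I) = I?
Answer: -58892/7 ≈ -8413.1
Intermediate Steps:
n(q) = ⅓ (n(q) = q*(1/(3*q)) = ⅓)
4975/Z(-35) - 2757/n(-60) = 4975/(-35) - 2757/⅓ = 4975*(-1/35) - 2757*3 = -995/7 - 8271 = -58892/7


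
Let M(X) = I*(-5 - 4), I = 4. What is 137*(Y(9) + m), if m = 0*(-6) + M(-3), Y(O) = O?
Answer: -3699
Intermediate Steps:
M(X) = -36 (M(X) = 4*(-5 - 4) = 4*(-9) = -36)
m = -36 (m = 0*(-6) - 36 = 0 - 36 = -36)
137*(Y(9) + m) = 137*(9 - 36) = 137*(-27) = -3699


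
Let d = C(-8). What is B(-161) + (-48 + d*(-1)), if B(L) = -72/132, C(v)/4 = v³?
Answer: 21994/11 ≈ 1999.5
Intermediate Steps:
C(v) = 4*v³
d = -2048 (d = 4*(-8)³ = 4*(-512) = -2048)
B(L) = -6/11 (B(L) = -72*1/132 = -6/11)
B(-161) + (-48 + d*(-1)) = -6/11 + (-48 - 2048*(-1)) = -6/11 + (-48 + 2048) = -6/11 + 2000 = 21994/11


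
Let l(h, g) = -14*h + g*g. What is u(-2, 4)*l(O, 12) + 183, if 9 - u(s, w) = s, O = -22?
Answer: 5155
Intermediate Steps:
l(h, g) = g**2 - 14*h (l(h, g) = -14*h + g**2 = g**2 - 14*h)
u(s, w) = 9 - s
u(-2, 4)*l(O, 12) + 183 = (9 - 1*(-2))*(12**2 - 14*(-22)) + 183 = (9 + 2)*(144 + 308) + 183 = 11*452 + 183 = 4972 + 183 = 5155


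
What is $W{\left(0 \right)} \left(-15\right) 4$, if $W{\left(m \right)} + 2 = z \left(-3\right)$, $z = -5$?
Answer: $-780$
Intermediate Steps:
$W{\left(m \right)} = 13$ ($W{\left(m \right)} = -2 - -15 = -2 + 15 = 13$)
$W{\left(0 \right)} \left(-15\right) 4 = 13 \left(-15\right) 4 = \left(-195\right) 4 = -780$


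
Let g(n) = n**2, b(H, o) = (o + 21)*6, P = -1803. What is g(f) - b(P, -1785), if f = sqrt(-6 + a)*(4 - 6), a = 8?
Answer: 10592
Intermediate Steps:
b(H, o) = 126 + 6*o (b(H, o) = (21 + o)*6 = 126 + 6*o)
f = -2*sqrt(2) (f = sqrt(-6 + 8)*(4 - 6) = sqrt(2)*(-2) = -2*sqrt(2) ≈ -2.8284)
g(f) - b(P, -1785) = (-2*sqrt(2))**2 - (126 + 6*(-1785)) = 8 - (126 - 10710) = 8 - 1*(-10584) = 8 + 10584 = 10592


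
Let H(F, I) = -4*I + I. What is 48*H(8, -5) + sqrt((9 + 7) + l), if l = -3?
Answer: 720 + sqrt(13) ≈ 723.61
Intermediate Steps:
H(F, I) = -3*I
48*H(8, -5) + sqrt((9 + 7) + l) = 48*(-3*(-5)) + sqrt((9 + 7) - 3) = 48*15 + sqrt(16 - 3) = 720 + sqrt(13)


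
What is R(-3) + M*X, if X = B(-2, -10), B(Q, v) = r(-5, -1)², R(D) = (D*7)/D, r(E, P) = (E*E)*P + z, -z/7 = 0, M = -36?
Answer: -22493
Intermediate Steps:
z = 0 (z = -7*0 = 0)
r(E, P) = P*E² (r(E, P) = (E*E)*P + 0 = E²*P + 0 = P*E² + 0 = P*E²)
R(D) = 7 (R(D) = (7*D)/D = 7)
B(Q, v) = 625 (B(Q, v) = (-1*(-5)²)² = (-1*25)² = (-25)² = 625)
X = 625
R(-3) + M*X = 7 - 36*625 = 7 - 22500 = -22493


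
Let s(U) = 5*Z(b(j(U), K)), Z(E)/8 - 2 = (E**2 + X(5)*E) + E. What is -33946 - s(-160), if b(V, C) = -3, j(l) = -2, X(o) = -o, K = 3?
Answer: -34866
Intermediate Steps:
Z(E) = 16 - 32*E + 8*E**2 (Z(E) = 16 + 8*((E**2 + (-1*5)*E) + E) = 16 + 8*((E**2 - 5*E) + E) = 16 + 8*(E**2 - 4*E) = 16 + (-32*E + 8*E**2) = 16 - 32*E + 8*E**2)
s(U) = 920 (s(U) = 5*(16 - 32*(-3) + 8*(-3)**2) = 5*(16 + 96 + 8*9) = 5*(16 + 96 + 72) = 5*184 = 920)
-33946 - s(-160) = -33946 - 1*920 = -33946 - 920 = -34866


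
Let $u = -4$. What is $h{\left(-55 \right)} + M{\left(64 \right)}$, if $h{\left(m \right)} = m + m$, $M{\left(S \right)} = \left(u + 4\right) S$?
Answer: $-110$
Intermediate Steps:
$M{\left(S \right)} = 0$ ($M{\left(S \right)} = \left(-4 + 4\right) S = 0 S = 0$)
$h{\left(m \right)} = 2 m$
$h{\left(-55 \right)} + M{\left(64 \right)} = 2 \left(-55\right) + 0 = -110 + 0 = -110$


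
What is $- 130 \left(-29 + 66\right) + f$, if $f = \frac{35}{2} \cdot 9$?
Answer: $- \frac{9305}{2} \approx -4652.5$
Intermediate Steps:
$f = \frac{315}{2}$ ($f = 35 \cdot \frac{1}{2} \cdot 9 = \frac{35}{2} \cdot 9 = \frac{315}{2} \approx 157.5$)
$- 130 \left(-29 + 66\right) + f = - 130 \left(-29 + 66\right) + \frac{315}{2} = \left(-130\right) 37 + \frac{315}{2} = -4810 + \frac{315}{2} = - \frac{9305}{2}$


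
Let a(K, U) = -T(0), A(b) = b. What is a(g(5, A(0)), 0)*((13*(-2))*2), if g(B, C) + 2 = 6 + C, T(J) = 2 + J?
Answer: 104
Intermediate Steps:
g(B, C) = 4 + C (g(B, C) = -2 + (6 + C) = 4 + C)
a(K, U) = -2 (a(K, U) = -(2 + 0) = -1*2 = -2)
a(g(5, A(0)), 0)*((13*(-2))*2) = -2*13*(-2)*2 = -(-52)*2 = -2*(-52) = 104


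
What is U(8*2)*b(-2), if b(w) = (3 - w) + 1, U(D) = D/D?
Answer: 6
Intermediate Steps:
U(D) = 1
b(w) = 4 - w
U(8*2)*b(-2) = 1*(4 - 1*(-2)) = 1*(4 + 2) = 1*6 = 6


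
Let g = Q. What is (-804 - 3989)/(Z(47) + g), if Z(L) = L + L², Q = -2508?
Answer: 4793/252 ≈ 19.020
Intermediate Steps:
g = -2508
(-804 - 3989)/(Z(47) + g) = (-804 - 3989)/(47*(1 + 47) - 2508) = -4793/(47*48 - 2508) = -4793/(2256 - 2508) = -4793/(-252) = -4793*(-1/252) = 4793/252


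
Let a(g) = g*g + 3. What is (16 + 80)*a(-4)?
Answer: 1824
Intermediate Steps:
a(g) = 3 + g² (a(g) = g² + 3 = 3 + g²)
(16 + 80)*a(-4) = (16 + 80)*(3 + (-4)²) = 96*(3 + 16) = 96*19 = 1824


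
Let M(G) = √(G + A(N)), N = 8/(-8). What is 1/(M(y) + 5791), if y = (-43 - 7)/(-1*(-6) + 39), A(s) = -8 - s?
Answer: 52119/301821202 - 3*I*√73/301821202 ≈ 0.00017268 - 8.4925e-8*I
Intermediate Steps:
N = -1 (N = 8*(-⅛) = -1)
y = -10/9 (y = -50/(6 + 39) = -50/45 = -50*1/45 = -10/9 ≈ -1.1111)
M(G) = √(-7 + G) (M(G) = √(G + (-8 - 1*(-1))) = √(G + (-8 + 1)) = √(G - 7) = √(-7 + G))
1/(M(y) + 5791) = 1/(√(-7 - 10/9) + 5791) = 1/(√(-73/9) + 5791) = 1/(I*√73/3 + 5791) = 1/(5791 + I*√73/3)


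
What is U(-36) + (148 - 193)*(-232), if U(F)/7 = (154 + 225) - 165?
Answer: 11938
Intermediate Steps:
U(F) = 1498 (U(F) = 7*((154 + 225) - 165) = 7*(379 - 165) = 7*214 = 1498)
U(-36) + (148 - 193)*(-232) = 1498 + (148 - 193)*(-232) = 1498 - 45*(-232) = 1498 + 10440 = 11938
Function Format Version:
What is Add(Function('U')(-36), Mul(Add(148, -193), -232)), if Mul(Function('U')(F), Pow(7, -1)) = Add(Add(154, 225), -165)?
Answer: 11938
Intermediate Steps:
Function('U')(F) = 1498 (Function('U')(F) = Mul(7, Add(Add(154, 225), -165)) = Mul(7, Add(379, -165)) = Mul(7, 214) = 1498)
Add(Function('U')(-36), Mul(Add(148, -193), -232)) = Add(1498, Mul(Add(148, -193), -232)) = Add(1498, Mul(-45, -232)) = Add(1498, 10440) = 11938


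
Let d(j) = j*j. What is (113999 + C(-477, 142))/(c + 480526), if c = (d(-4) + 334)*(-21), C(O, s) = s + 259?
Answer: 1300/5377 ≈ 0.24177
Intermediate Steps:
C(O, s) = 259 + s
d(j) = j**2
c = -7350 (c = ((-4)**2 + 334)*(-21) = (16 + 334)*(-21) = 350*(-21) = -7350)
(113999 + C(-477, 142))/(c + 480526) = (113999 + (259 + 142))/(-7350 + 480526) = (113999 + 401)/473176 = 114400*(1/473176) = 1300/5377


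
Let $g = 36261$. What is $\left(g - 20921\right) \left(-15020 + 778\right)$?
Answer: $-218472280$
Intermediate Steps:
$\left(g - 20921\right) \left(-15020 + 778\right) = \left(36261 - 20921\right) \left(-15020 + 778\right) = 15340 \left(-14242\right) = -218472280$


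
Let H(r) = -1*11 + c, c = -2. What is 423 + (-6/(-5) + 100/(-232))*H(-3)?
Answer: 119771/290 ≈ 413.00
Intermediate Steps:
H(r) = -13 (H(r) = -1*11 - 2 = -11 - 2 = -13)
423 + (-6/(-5) + 100/(-232))*H(-3) = 423 + (-6/(-5) + 100/(-232))*(-13) = 423 + (-6*(-1/5) + 100*(-1/232))*(-13) = 423 + (6/5 - 25/58)*(-13) = 423 + (223/290)*(-13) = 423 - 2899/290 = 119771/290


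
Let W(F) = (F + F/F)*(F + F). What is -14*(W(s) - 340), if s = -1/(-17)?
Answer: 1375136/289 ≈ 4758.3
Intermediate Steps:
s = 1/17 (s = -1*(-1/17) = 1/17 ≈ 0.058824)
W(F) = 2*F*(1 + F) (W(F) = (F + 1)*(2*F) = (1 + F)*(2*F) = 2*F*(1 + F))
-14*(W(s) - 340) = -14*(2*(1/17)*(1 + 1/17) - 340) = -14*(2*(1/17)*(18/17) - 340) = -14*(36/289 - 340) = -14*(-98224/289) = 1375136/289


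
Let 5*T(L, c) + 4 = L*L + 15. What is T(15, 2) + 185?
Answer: 1161/5 ≈ 232.20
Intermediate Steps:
T(L, c) = 11/5 + L²/5 (T(L, c) = -⅘ + (L*L + 15)/5 = -⅘ + (L² + 15)/5 = -⅘ + (15 + L²)/5 = -⅘ + (3 + L²/5) = 11/5 + L²/5)
T(15, 2) + 185 = (11/5 + (⅕)*15²) + 185 = (11/5 + (⅕)*225) + 185 = (11/5 + 45) + 185 = 236/5 + 185 = 1161/5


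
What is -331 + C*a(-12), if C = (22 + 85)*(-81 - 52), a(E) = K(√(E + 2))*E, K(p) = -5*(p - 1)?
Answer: 853529 - 853860*I*√10 ≈ 8.5353e+5 - 2.7001e+6*I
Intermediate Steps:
K(p) = 5 - 5*p (K(p) = -5*(-1 + p) = 5 - 5*p)
a(E) = E*(5 - 5*√(2 + E)) (a(E) = (5 - 5*√(E + 2))*E = (5 - 5*√(2 + E))*E = E*(5 - 5*√(2 + E)))
C = -14231 (C = 107*(-133) = -14231)
-331 + C*a(-12) = -331 - 71155*(-12)*(1 - √(2 - 12)) = -331 - 71155*(-12)*(1 - √(-10)) = -331 - 71155*(-12)*(1 - I*√10) = -331 - 14231*(-60 + 60*I*√10) = -331 + (853860 - 853860*I*√10) = 853529 - 853860*I*√10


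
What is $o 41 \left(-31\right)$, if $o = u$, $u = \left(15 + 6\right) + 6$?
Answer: $-34317$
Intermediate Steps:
$u = 27$ ($u = 21 + 6 = 27$)
$o = 27$
$o 41 \left(-31\right) = 27 \cdot 41 \left(-31\right) = 1107 \left(-31\right) = -34317$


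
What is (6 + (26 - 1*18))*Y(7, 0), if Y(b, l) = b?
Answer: 98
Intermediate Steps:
(6 + (26 - 1*18))*Y(7, 0) = (6 + (26 - 1*18))*7 = (6 + (26 - 18))*7 = (6 + 8)*7 = 14*7 = 98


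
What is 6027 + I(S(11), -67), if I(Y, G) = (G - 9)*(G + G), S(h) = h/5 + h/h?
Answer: 16211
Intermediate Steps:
S(h) = 1 + h/5 (S(h) = h*(⅕) + 1 = h/5 + 1 = 1 + h/5)
I(Y, G) = 2*G*(-9 + G) (I(Y, G) = (-9 + G)*(2*G) = 2*G*(-9 + G))
6027 + I(S(11), -67) = 6027 + 2*(-67)*(-9 - 67) = 6027 + 2*(-67)*(-76) = 6027 + 10184 = 16211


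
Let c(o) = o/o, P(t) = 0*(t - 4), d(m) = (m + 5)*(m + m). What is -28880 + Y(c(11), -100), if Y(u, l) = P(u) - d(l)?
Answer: -47880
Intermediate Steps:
d(m) = 2*m*(5 + m) (d(m) = (5 + m)*(2*m) = 2*m*(5 + m))
P(t) = 0 (P(t) = 0*(-4 + t) = 0)
c(o) = 1
Y(u, l) = -2*l*(5 + l) (Y(u, l) = 0 - 2*l*(5 + l) = -2*l*(5 + l))
-28880 + Y(c(11), -100) = -28880 - 2*(-100)*(5 - 100) = -28880 - 2*(-100)*(-95) = -28880 - 19000 = -47880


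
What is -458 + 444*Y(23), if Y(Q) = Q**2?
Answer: 234418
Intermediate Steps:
-458 + 444*Y(23) = -458 + 444*23**2 = -458 + 444*529 = -458 + 234876 = 234418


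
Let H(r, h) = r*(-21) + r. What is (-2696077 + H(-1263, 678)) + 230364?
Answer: -2440453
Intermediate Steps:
H(r, h) = -20*r (H(r, h) = -21*r + r = -20*r)
(-2696077 + H(-1263, 678)) + 230364 = (-2696077 - 20*(-1263)) + 230364 = (-2696077 + 25260) + 230364 = -2670817 + 230364 = -2440453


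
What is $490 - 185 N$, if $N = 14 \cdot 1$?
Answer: $-2100$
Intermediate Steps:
$N = 14$
$490 - 185 N = 490 - 2590 = -2100$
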